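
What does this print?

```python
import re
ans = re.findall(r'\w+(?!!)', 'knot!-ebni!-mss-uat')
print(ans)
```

Because the assertion is negative and zero-width, positions next to the forbidden text are skipped.
Matches: at [0:3] → 'kno'; at [6:9] → 'ebn'; at [12:15] → 'mss'; at [16:19] → 'uat'.
Since nothing is captured, `findall` lists the 4 matched substrings directly.

['kno', 'ebn', 'mss', 'uat']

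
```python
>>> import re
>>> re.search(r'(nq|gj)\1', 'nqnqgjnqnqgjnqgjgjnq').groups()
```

The backreference `\1` re-matches whatever the first group consumed, character for character.
`re.search` scans for the first position where the pattern succeeds.
The match spans [0:4] → 'nqnq'.
Captured: group 1 = 'nq'.

('nq',)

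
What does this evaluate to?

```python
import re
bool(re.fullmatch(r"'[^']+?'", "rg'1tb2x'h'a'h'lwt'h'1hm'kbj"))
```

False

For `fullmatch`, every character of the input must be accounted for by the pattern.
Here the string isn't matched end-to-end, so the call returns None, and `bool(None)` is False.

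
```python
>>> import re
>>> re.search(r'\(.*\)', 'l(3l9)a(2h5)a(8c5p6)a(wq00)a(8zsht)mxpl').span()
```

The match spans [1:35] → '(3l9)a(2h5)a(8c5p6)a(wq00)a(8zsht)'.

(1, 35)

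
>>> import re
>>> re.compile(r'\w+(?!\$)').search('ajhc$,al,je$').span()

(0, 3)

Because the assertion is negative and zero-width, positions next to the forbidden text are skipped.
`search` walks the string left to right and returns the first match it finds.
The match spans [0:3] → 'ajh'.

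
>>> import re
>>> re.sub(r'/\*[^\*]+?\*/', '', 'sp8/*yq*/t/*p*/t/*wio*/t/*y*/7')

Matches: at [3:9] → '/*yq*/'; at [10:15] → '/*p*/'; at [16:23] → '/*wio*/'; at [24:29] → '/*y*/'.
`sub` substitutes '' at each match site.

'sp8ttt7'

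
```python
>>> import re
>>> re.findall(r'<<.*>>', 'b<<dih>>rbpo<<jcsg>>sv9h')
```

['<<dih>>rbpo<<jcsg>>']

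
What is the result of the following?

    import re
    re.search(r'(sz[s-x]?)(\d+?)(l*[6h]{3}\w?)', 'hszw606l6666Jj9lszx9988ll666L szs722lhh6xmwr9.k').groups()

('szw', '606', 'l6666')

The match spans [1:12] → 'szw606l6666'.
Captured: group 1 = 'szw', group 2 = '606', group 3 = 'l6666'.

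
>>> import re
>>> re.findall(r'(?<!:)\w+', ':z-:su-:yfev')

Because the assertion is negative and zero-width, positions next to the forbidden text are skipped.
Matches: at [5:6] → 'u'; at [9:12] → 'fev'.
`findall` yields the raw match text (2 of them) because the pattern has no groups.

['u', 'fev']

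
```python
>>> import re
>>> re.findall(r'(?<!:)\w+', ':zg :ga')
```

The negative lookahead/lookbehind blocks any match where the forbidden context is present.
Matches: at [2:3] → 'g'; at [6:7] → 'a'.
No capturing groups, so `findall` returns the 2 full match strings.

['g', 'a']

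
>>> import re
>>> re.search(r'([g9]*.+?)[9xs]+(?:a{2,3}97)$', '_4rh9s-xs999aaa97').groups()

The match spans [0:17] → '_4rh9s-xs999aaa97'.
Captured: group 1 = '_4rh9s-'.

('_4rh9s-',)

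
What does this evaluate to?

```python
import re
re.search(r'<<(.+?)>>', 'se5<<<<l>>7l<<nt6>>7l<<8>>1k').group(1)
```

With the lazy modifier that quantifier settles for the fewest repetitions that let the rest of the pattern succeed (the atoms after it are unaffected and can still be greedy).
`re.search` tries every starting position until one works.
The match spans [3:10] → '<<<<l>>'.
Captured: group 1 = '<<l'.

'<<l'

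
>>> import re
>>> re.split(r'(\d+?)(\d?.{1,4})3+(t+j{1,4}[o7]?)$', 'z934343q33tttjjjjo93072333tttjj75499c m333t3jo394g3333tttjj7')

['z934343q33tttjjjjo93072333tttjj75499c m333t3jo', '3', '94g33', 'tttjj7', '']

This matches one or more of a digit (lazy) (captured); then optionally a digit, then 1 to 4 of any character (captured); then one or more of a literal '3'; then one or more of a literal 't', then 1 to 4 of a literal 'j', then optionally one of [o7] (captured); then anchored at the end.
Because the quantifier is non-greedy, it stops expanding at the earliest point where the rest of the pattern can succeed.
Matches to split on: at [46:60] → '394g3333tttjj7'.
The group in the pattern means `split` returns the separators' captures alongside the pieces.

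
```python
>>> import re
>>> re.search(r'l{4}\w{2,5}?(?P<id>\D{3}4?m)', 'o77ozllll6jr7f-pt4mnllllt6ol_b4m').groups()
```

Pattern: exactly 4 of the literal 'l', then 2 to 5 of a word character (lazy); then exactly 3 of a non-digit, then optionally the literal '4', then the literal 'm' (captured as 'id').
`re.search` scans for the first position where the pattern succeeds.
The match spans [5:19] → 'llll6jr7f-pt4m'.
Captured: group 1 = '-pt4m'.

('-pt4m',)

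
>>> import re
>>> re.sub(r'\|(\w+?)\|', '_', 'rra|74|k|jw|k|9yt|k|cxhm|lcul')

'rra_k_k_k_lcul'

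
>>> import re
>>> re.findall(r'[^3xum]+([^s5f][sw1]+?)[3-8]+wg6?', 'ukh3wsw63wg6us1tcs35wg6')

['3wsw', 'cs']

Pattern: one or more of any character except [3xum]; then any character except [s5f], then one or more of one of [sw1] (lazy) (captured); then one or more of a character in [3-8]; then the literal 'wg', then optionally the literal '6'.
Walking the string: at [1:12] match 'kh3wsw63wg6', group 1 = '3wsw'; at [13:23] match 's1tcs35wg6', group 1 = 'cs'.
Because there's exactly one group, `findall` drops the full match and keeps group 1 from each hit.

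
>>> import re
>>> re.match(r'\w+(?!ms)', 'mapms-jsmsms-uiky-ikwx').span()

Because the assertion is negative and zero-width, positions next to the forbidden text are skipped.
With `match`, the pattern is implicitly anchored at the beginning.
The match spans [0:5] → 'mapms'.

(0, 5)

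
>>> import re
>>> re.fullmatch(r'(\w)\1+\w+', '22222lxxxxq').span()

(0, 11)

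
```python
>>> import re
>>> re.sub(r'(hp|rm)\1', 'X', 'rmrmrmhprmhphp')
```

'XrmhprmX'

`\1` has to match the exact text group 1 already captured.
Every occurrence is swapped for 'X'.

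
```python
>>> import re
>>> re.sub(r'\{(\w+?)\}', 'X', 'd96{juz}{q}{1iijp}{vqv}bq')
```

'd96XXXXbq'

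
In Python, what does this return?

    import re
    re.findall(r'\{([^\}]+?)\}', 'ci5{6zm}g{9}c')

Matches: at [3:8] match '{6zm}', group 1 = '6zm'; at [9:12] match '{9}', group 1 = '9'.
One capturing group, so `findall` returns just the captured substring from each match — 2 in all.

['6zm', '9']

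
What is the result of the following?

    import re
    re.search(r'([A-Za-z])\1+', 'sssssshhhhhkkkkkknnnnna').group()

'ssssss'

`\1` is not a pattern — it's the concrete string captured by group 1, re-applied verbatim.
The match spans [0:6] → 'ssssss'.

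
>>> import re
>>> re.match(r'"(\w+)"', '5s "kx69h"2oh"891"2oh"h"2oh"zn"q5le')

`match` is anchored at position 0; if the pattern doesn't fit there, it returns None.
Here position 0 doesn't satisfy it, so the call returns None.

None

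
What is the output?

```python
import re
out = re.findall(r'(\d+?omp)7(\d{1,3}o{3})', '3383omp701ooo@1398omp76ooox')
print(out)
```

Multiple groups make `findall` return tuples — one 2-tuple for each match.

[('3383omp', '01ooo'), ('1398omp', '6ooo')]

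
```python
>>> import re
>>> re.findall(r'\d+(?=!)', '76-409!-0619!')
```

['409', '0619']

Lookahead/lookbehind check context without consuming it, so the matched span excludes the asserted characters.
No capturing groups, so `findall` returns the 2 full match strings.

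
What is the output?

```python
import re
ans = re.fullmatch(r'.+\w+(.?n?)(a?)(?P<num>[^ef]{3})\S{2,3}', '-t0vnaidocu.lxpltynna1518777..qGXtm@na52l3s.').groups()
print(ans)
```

('', '', '2l3')

This matches one or more of any character, then one or more of a word character; then optionally any character, then optionally a literal 'n' (captured); then optionally a literal 'a' (captured); then exactly 3 of any character except [ef] (captured as 'num'); then 2 to 3 of a non-whitespace character.
`re.fullmatch` requires the pattern to consume the entire string.
The match spans [0:44] → '-t0vnaidocu.lxpltynna1518777..qGXtm@na52l3s.'.
Captured: group 1 = '', group 2 = '', group 3 = '2l3'.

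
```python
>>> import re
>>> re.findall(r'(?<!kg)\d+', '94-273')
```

['94', '273']

A negative assertion filters positions out without eating any characters.
Matches: at [0:2] → '94'; at [3:6] → '273'.
With no groups in the pattern, `findall` gives back each whole match — 2 here.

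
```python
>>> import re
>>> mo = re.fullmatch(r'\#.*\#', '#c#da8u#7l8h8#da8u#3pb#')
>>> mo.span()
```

`fullmatch` succeeds only if the pattern covers the string from start to end.
The match spans [0:23] → '#c#da8u#7l8h8#da8u#3pb#'.

(0, 23)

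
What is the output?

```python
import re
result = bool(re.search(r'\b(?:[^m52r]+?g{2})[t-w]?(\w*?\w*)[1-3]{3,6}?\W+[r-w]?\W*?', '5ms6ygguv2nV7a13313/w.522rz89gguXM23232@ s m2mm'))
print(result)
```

The pattern matches a word boundary (`\b`, zero-width); then one or more of any character except [m52r] (lazy), then exactly 2 of the literal 'g' (non-capturing group); then optionally a character in [t-w]; then zero or more of a word character (lazy), then zero or more of a word character (captured); then 3 to 6 of a character in [1-3] (lazy), then one or more of a non-word character; then optionally a character in [r-w], then zero or more of a non-word character (lazy).
`re.search` tries every starting position until one works.
Here the pattern never matches, so the call returns None, and `bool(None)` is False.

False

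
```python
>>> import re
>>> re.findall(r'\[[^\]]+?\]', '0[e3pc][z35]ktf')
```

`findall` yields the raw match text (2 of them) because the pattern has no groups.

['[e3pc]', '[z35]']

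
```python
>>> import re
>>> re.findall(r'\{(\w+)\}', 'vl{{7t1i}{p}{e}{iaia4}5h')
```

Matches: at [3:9] match '{7t1i}', group 1 = '7t1i'; at [9:12] match '{p}', group 1 = 'p'; at [12:15] match '{e}', group 1 = 'e'; at [15:22] match '{iaia4}', group 1 = 'iaia4'.
`findall` collects group 1 from each match (4 total).

['7t1i', 'p', 'e', 'iaia4']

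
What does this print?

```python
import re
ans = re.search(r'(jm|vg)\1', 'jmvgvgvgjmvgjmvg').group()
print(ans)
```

vgvg

The backreference `\1` re-matches whatever the first group consumed, character for character.
The match spans [2:6] → 'vgvg'.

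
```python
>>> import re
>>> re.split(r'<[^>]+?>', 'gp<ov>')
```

`split` removes every match and returns the 2 fragments in between.

['gp', '']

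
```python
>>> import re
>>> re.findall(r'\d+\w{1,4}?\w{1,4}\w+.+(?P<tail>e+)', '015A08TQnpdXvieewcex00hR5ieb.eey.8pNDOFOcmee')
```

['e']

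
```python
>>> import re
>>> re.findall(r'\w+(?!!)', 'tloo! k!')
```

['tlo']

Because the assertion is negative and zero-width, positions next to the forbidden text are skipped.
Since nothing is captured, `findall` lists the 1 matched substring directly.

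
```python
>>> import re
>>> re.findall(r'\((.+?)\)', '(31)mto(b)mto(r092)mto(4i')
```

['31', 'b', 'r092']

Walking the string: at [0:4] match '(31)', group 1 = '31'; at [7:10] match '(b)', group 1 = 'b'; at [13:19] match '(r092)', group 1 = 'r092'.
With a single group, `findall` returns only what that group captured — 3 items.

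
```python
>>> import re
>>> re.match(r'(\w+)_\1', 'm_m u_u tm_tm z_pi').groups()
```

A backreference is literal: `\1` must see the identical characters the first group matched.
`match` is anchored at position 0; if the pattern doesn't fit there, it returns None.
The match spans [0:3] → 'm_m'.
Captured: group 1 = 'm'.

('m',)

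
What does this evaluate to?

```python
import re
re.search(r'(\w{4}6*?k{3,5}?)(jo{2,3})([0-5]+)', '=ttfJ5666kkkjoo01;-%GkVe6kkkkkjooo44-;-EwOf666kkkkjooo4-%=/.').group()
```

The match spans [2:17] → 'tfJ5666kkkjoo01'.

'tfJ5666kkkjoo01'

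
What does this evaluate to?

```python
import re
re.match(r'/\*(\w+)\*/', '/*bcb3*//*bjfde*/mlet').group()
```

'/*bcb3*/'

`match` is anchored at position 0; if the pattern doesn't fit there, it returns None.
The match spans [0:8] → '/*bcb3*/'.
Captured: group 1 = 'bcb3'.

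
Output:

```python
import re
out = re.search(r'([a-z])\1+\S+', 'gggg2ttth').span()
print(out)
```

(0, 9)

After group 1 captures some text, `\1` only succeeds where that same text appears again.
`re.search` scans for the first position where the pattern succeeds.
The match spans [0:9] → 'gggg2ttth'.
Captured: group 1 = 'g'.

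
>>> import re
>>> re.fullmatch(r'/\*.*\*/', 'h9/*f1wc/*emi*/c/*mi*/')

For `fullmatch`, every character of the input must be accounted for by the pattern.
Here the pattern can't cover the whole string, so the call returns None.

None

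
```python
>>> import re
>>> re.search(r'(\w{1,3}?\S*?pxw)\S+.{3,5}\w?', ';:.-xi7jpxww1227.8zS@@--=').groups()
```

('xi7jpxw',)

Pattern: 1 to 3 of a word character (lazy), then zero or more of a non-whitespace character (lazy), then the literal 'pxw' (captured); then one or more of a non-whitespace character, then 3 to 5 of any character; then optionally a word character.
`re.search` tries every starting position until one works.
The match spans [4:25] → 'xi7jpxww1227.8zS@@--='.
Captured: group 1 = 'xi7jpxw'.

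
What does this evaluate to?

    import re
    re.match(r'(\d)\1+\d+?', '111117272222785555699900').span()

(0, 6)

After group 1 captures some text, `\1` only succeeds where that same text appears again.
With `match`, the pattern is implicitly anchored at the beginning.
The match spans [0:6] → '111117'.
Captured: group 1 = '1'.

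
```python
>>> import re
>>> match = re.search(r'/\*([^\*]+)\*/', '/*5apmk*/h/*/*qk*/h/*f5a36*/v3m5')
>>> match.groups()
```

('5apmk',)

`search` walks the string left to right and returns the first match it finds.
The match spans [0:9] → '/*5apmk*/'.
Captured: group 1 = '5apmk'.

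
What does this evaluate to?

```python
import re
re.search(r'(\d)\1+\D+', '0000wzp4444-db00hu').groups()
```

`\1` is not a pattern — it's the concrete string captured by group 1, re-applied verbatim.
`search` walks the string left to right and returns the first match it finds.
The match spans [0:7] → '0000wzp'.
Captured: group 1 = '0'.

('0',)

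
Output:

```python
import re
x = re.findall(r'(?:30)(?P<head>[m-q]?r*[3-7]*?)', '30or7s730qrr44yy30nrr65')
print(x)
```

Pattern: the literal '3', then the literal '0' (non-capturing group); then optionally a character in [m-q], then zero or more of the literal 'r', then zero or more of a character in [3-7] (lazy) (captured as 'head').
Walking the string: at [0:4] match '30or', group 1 = 'or'; at [7:12] match '30qrr', group 1 = 'qrr'; at [16:21] match '30nrr', group 1 = 'nrr'.
`findall` collects group 1 from each match (3 total).

['or', 'qrr', 'nrr']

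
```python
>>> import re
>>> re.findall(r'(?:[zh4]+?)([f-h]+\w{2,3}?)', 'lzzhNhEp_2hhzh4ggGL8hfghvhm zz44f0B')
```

['hNh', 'hzh', 'ggGL', 'fghvh', 'f0B']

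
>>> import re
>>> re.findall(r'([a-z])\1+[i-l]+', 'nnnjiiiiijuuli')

The backreference `\1` re-matches whatever the first group consumed, character for character.
Because there's exactly one group, `findall` drops the full match and keeps group 1 from each hit.

['n', 'u']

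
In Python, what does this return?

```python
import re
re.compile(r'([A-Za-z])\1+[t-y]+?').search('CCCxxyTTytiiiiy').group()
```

'CCCx'

The backreference `\1` re-matches whatever the first group consumed, character for character.
`re.search` tries every starting position until one works.
The match spans [0:4] → 'CCCx'.
Captured: group 1 = 'C'.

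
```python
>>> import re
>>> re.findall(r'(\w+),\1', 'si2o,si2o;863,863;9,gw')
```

`\1` is not a pattern — it's the concrete string captured by group 1, re-applied verbatim.
Walking the string: at [0:9] match 'si2o,si2o', group 1 = 'si2o'; at [10:17] match '863,863', group 1 = '863'.
Because there's exactly one group, `findall` drops the full match and keeps group 1 from each hit.

['si2o', '863']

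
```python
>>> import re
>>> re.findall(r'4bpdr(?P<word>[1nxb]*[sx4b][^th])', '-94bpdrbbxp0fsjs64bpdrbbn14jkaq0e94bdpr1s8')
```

Because there's exactly one group, `findall` drops the full match and keeps group 1 from each hit.

['bbxp', 'bbn14j']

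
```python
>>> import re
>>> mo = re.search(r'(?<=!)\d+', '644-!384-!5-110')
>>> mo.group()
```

'384'

The lookaround is zero-width — it requires the adjacent text to match without consuming it, so the asserted text isn't part of the match.
`re.search` scans for the first position where the pattern succeeds.
The match spans [5:8] → '384'.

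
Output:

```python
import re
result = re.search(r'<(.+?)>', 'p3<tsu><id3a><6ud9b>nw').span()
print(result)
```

Unlike `match`, `search` isn't anchored — it looks for the pattern anywhere in the string.
The match spans [2:7] → '<tsu>'.
Captured: group 1 = 'tsu'.

(2, 7)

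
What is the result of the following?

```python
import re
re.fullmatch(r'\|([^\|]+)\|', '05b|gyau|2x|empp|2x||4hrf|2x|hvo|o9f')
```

None

`re.fullmatch` requires the pattern to consume the entire string.
Here there's no way to consume every character, so the call returns None.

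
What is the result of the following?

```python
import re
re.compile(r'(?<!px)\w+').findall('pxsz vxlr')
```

['pxsz', 'vxlr']

A negative assertion filters positions out without eating any characters.
Scanning left to right: at [0:4] → 'pxsz'; at [5:9] → 'vxlr'.
`findall` yields the raw match text (2 of them) because the pattern has no groups.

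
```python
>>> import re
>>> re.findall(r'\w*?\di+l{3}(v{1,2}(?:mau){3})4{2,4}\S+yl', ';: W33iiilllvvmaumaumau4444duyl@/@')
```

['vvmaumaumau']

Because there's exactly one group, `findall` drops the full match and keeps group 1 from the one hit.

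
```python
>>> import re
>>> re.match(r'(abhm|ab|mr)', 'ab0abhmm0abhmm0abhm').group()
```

`re.match` won't scan ahead — the pattern has to work from the very first character.
The match spans [0:2] → 'ab'.
Captured: group 1 = 'ab'.

'ab'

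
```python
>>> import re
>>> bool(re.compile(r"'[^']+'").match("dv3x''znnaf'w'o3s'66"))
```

`match` is anchored at position 0; if the pattern doesn't fit there, it returns None.
Here the string doesn't start with a match, so the call returns None, and `bool(None)` is False.

False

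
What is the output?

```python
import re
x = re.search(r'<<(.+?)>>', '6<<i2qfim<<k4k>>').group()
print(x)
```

The match spans [1:16] → '<<i2qfim<<k4k>>'.

<<i2qfim<<k4k>>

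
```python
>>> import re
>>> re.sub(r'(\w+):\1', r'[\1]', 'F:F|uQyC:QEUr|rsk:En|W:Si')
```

A backreference is literal: `\1` must see the identical characters the first group matched.
Matches: at [0:3] → 'F:F'.
The replacement refers to a captured group, so each match is rewritten using its own captured text.

'[F]|uQyC:QEUr|rsk:En|W:Si'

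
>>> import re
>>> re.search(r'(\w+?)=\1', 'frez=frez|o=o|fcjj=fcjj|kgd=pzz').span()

(0, 9)

A backreference is literal: `\1` must see the identical characters the first group matched.
The match spans [0:9] → 'frez=frez'.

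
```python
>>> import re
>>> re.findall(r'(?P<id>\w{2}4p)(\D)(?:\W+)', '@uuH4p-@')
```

[('uH4p', '-')]

Pattern: exactly 2 of a word character, then the literal '4p' (captured as 'id'); then a non-digit (captured); then one or more of a non-word character (non-capturing group).
Matches: at [2:8] match 'uH4p-@', groups = ('uH4p', '-').
`findall` packs the 2 group values into a tuple for every match.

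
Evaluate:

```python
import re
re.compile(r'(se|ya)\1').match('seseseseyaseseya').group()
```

'sese'

`re.match` won't scan ahead — the pattern has to work from the very first character.
The match spans [0:4] → 'sese'.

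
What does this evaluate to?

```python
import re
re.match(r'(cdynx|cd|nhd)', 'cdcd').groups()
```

The match spans [0:2] → 'cd'.
Captured: group 1 = 'cd'.

('cd',)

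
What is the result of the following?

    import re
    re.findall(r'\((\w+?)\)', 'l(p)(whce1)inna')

['p', 'whce1']

With a single group, `findall` returns only what that group captured — 2 items.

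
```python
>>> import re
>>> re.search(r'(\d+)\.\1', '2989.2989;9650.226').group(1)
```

'2989'

The match spans [0:9] → '2989.2989'.
Captured: group 1 = '2989'.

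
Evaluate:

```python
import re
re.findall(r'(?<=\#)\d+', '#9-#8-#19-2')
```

The lookaround is zero-width — it requires the adjacent text to match without consuming it, so the asserted text isn't part of the match.
`findall` yields the raw match text (3 of them) because the pattern has no groups.

['9', '8', '19']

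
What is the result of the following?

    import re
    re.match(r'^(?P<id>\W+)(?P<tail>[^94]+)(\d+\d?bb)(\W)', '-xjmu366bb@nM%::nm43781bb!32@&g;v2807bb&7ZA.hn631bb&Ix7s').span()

Pattern: anchored at the start of the string; then one or more of a non-word character (captured as 'id'); then one or more of any character except [94] (captured as 'tail'); then one or more of a digit, then optionally a digit, then the literal 'bb' (captured); then a non-word character (captured).
`re.match` won't scan ahead — the pattern has to work from the very first character.
The match spans [0:26] → '-xjmu366bb@nM%::nm43781bb!'.
Captured: group 1 = '-', group 2 = 'xjmu366bb@nM%::nm', group 3 = '43781bb', group 4 = '!'.

(0, 26)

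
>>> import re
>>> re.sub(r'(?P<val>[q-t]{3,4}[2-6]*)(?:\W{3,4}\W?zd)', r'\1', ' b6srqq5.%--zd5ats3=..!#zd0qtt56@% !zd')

' b6srqq55ats3=..!#zd0qtt56'

This matches 3 to 4 of a character in [q-t], then zero or more of a character in [2-6] (captured as 'val'); then 3 to 4 of a non-word character, then optionally a non-word character, then the literal 'zd' (non-capturing group).
Matches: at [3:14] → 'srqq5.%--zd'; at [27:38] → 'qtt56@% !zd'.
`\1` in the replacement pulls in group 1's text for each match.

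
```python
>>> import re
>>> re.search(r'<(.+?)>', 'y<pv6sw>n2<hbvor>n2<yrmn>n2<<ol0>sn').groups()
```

('pv6sw',)

The match spans [1:8] → '<pv6sw>'.
Captured: group 1 = 'pv6sw'.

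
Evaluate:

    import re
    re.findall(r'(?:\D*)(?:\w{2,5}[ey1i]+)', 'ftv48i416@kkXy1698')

['ftv48i41', '@kkXy1']

No capturing groups, so `findall` returns the 2 full match strings.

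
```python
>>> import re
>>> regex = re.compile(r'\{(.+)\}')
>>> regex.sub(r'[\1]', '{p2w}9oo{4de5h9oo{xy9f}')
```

'[p2w}9oo{4de5h9oo{xy9f]'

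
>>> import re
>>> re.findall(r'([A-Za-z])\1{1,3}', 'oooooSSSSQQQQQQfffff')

The backreference `\1` re-matches whatever the first group consumed, character for character.
Walking the string: at [0:4] match 'oooo', group 1 = 'o'; at [5:9] match 'SSSS', group 1 = 'S'; at [9:13] match 'QQQQ', group 1 = 'Q'; at [13:15] match 'QQ', group 1 = 'Q'; at [15:19] match 'ffff', group 1 = 'f'.
Because there's exactly one group, `findall` drops the full match and keeps group 1 from each hit.

['o', 'S', 'Q', 'Q', 'f']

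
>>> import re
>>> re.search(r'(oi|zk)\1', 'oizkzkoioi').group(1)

`\1` has to match the exact text group 1 already captured.
`re.search` scans for the first position where the pattern succeeds.
The match spans [2:6] → 'zkzk'.
Captured: group 1 = 'zk'.

'zk'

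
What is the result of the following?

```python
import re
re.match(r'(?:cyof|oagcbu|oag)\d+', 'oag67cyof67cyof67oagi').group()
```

'oag67'

`re.match` only tries the pattern at the start of the string.
The match spans [0:5] → 'oag67'.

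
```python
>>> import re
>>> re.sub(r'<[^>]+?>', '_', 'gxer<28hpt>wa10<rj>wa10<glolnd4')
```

'gxer_wa10_wa10<glolnd4'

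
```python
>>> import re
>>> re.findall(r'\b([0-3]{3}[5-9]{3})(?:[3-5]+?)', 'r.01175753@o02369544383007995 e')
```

['011757']

Pattern: a word boundary (`\b`, zero-width); then exactly 3 of a character in [0-3], then exactly 3 of a character in [5-9] (captured); then one or more of a character in [3-5] (lazy) (non-capturing group).
Walking the string: at [2:9] match '0117575', group 1 = '011757'.
With a single group, `findall` returns only what that group captured — 1 item.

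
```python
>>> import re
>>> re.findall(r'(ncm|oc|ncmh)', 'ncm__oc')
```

Matches: at [0:3] match 'ncm', group 1 = 'ncm'; at [5:7] match 'oc', group 1 = 'oc'.
`findall` collects group 1 from each match (2 total).

['ncm', 'oc']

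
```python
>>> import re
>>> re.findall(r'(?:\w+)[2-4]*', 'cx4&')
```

['cx4']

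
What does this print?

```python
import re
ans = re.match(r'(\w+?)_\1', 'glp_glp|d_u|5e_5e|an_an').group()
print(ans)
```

glp_glp

After group 1 captures some text, `\1` only succeeds where that same text appears again.
With `match`, the pattern is implicitly anchored at the beginning.
The match spans [0:7] → 'glp_glp'.
Captured: group 1 = 'glp'.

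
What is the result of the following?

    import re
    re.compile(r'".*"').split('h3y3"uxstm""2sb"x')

Splitting on the pattern gives 2 pieces.

['h3y3', 'x']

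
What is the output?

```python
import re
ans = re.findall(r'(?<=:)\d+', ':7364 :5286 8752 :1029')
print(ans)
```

['7364', '5286', '1029']

The positive lookaround only admits positions where the adjacent text matches; those characters stay outside the span.
Walking the string: at [1:5] → '7364'; at [7:11] → '5286'; at [18:22] → '1029'.
Since nothing is captured, `findall` lists the 3 matched substrings directly.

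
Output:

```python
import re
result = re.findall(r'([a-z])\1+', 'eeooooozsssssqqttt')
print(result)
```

['e', 'o', 's', 'q', 't']

`\1` is not a pattern — it's the concrete string captured by group 1, re-applied verbatim.
Walking the string: at [0:2] match 'ee', group 1 = 'e'; at [2:7] match 'ooooo', group 1 = 'o'; at [8:13] match 'sssss', group 1 = 's'; at [13:15] match 'qq', group 1 = 'q'; at [15:18] match 'ttt', group 1 = 't'.
With a single group, `findall` returns only what that group captured — 5 items.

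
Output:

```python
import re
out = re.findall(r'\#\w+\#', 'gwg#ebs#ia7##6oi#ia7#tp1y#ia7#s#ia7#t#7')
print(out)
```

Since nothing is captured, `findall` lists the 5 matched substrings directly.

['#ebs#', '#6oi#', '#tp1y#', '#s#', '#t#']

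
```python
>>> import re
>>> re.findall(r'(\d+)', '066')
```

['066']

This matches one or more of a digit (captured).
One capturing group, so `findall` returns just the captured substring from the one match — 1 in all.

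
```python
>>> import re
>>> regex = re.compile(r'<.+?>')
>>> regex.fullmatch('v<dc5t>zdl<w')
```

`re.fullmatch` requires the pattern to consume the entire string.
Here the pattern can't cover the whole string, so the call returns None.

None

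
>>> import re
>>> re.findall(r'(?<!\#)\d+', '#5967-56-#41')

['967', '56', '1']

A negative assertion filters positions out without eating any characters.
Scanning left to right: at [2:5] → '967'; at [6:8] → '56'; at [11:12] → '1'.
`findall` yields the raw match text (3 of them) because the pattern has no groups.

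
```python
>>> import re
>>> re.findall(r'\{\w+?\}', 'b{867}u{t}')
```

With no groups in the pattern, `findall` gives back each whole match — 2 here.

['{867}', '{t}']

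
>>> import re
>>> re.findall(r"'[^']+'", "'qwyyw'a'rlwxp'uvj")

Scanning left to right: at [0:7] → "'qwyyw'"; at [8:15] → "'rlwxp'".
Since nothing is captured, `findall` lists the 2 matched substrings directly.

["'qwyyw'", "'rlwxp'"]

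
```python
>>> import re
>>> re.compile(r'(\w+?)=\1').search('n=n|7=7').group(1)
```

'n'

The match spans [0:3] → 'n=n'.
Captured: group 1 = 'n'.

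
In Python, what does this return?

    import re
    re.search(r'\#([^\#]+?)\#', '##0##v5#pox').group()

'#0#'

The match spans [1:4] → '#0#'.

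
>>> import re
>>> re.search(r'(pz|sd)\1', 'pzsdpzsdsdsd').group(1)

`\1` has to match the exact text group 1 already captured.
`re.search` tries every starting position until one works.
The match spans [6:10] → 'sdsd'.
Captured: group 1 = 'sd'.

'sd'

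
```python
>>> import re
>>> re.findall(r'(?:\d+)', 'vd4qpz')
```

['4']

Pattern: one or more of a digit (non-capturing group).
No capturing groups, so `findall` returns the 1 full match string.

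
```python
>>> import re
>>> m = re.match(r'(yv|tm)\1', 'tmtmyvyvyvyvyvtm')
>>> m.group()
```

'tmtm'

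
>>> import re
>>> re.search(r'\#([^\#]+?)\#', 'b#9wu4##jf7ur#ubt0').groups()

('9wu4',)

The match spans [1:7] → '#9wu4#'.
Captured: group 1 = '9wu4'.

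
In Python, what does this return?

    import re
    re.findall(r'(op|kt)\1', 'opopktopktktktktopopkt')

The backreference `\1` re-matches whatever the first group consumed, character for character.
Matches: at [0:4] match 'opop', group 1 = 'op'; at [8:12] match 'ktkt', group 1 = 'kt'; at [12:16] match 'ktkt', group 1 = 'kt'; at [16:20] match 'opop', group 1 = 'op'.
With a single group, `findall` returns only what that group captured — 4 items.

['op', 'kt', 'kt', 'op']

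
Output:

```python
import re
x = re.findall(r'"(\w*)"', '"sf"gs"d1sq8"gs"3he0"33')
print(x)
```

['sf', 'd1sq8', '3he0']

With a single group, `findall` returns only what that group captured — 3 items.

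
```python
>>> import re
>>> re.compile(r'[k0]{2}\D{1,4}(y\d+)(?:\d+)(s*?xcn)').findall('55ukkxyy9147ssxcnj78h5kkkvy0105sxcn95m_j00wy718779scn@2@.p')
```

[('y914', 'ssxcn'), ('y010', 'sxcn')]

Pattern: exactly 2 of one of [k0], then 1 to 4 of a non-digit; then the literal 'y', then one or more of a digit (captured); then one or more of a digit (non-capturing group); then zero or more of the literal 's' (lazy), then the literal 'xcn' (captured).
Scanning left to right: at [3:17] match 'kkxyy9147ssxcn', groups = ('y914', 'ssxcn'); at [22:35] match 'kkkvy0105sxcn', groups = ('y010', 'sxcn').
Multiple groups make `findall` return tuples — one 2-tuple for each match.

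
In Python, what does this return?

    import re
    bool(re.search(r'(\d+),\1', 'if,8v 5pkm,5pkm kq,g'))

`\1` is not a pattern — it's the concrete string captured by group 1, re-applied verbatim.
Here no position works, so the call returns None, and `bool(None)` is False.

False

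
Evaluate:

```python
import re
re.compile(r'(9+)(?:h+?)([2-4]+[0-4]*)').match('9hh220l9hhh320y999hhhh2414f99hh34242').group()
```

'9hh220'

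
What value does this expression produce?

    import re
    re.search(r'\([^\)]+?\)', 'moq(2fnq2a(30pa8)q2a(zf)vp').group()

`re.search` tries every starting position until one works.
The match spans [3:17] → '(2fnq2a(30pa8)'.

'(2fnq2a(30pa8)'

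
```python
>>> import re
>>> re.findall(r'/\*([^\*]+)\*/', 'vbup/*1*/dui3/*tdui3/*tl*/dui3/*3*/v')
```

Scanning left to right: at [4:9] match '/*1*/', group 1 = '1'; at [20:26] match '/*tl*/', group 1 = 'tl'; at [30:35] match '/*3*/', group 1 = '3'.
`findall` collects group 1 from each match (3 total).

['1', 'tl', '3']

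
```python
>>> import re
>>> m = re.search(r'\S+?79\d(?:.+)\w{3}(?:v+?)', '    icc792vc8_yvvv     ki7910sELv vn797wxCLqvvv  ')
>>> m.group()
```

The pattern matches one or more of a non-whitespace character (lazy); then the literal '79', then a digit; then one or more of any character (non-capturing group); then exactly 3 of a word character; then one or more of a literal 'v' (lazy) (non-capturing group).
Unlike `match`, `search` isn't anchored — it looks for the pattern anywhere in the string.
The match spans [4:47] → 'icc792vc8_yvvv     ki7910sELv vn797wxCLqvvv'.

'icc792vc8_yvvv     ki7910sELv vn797wxCLqvvv'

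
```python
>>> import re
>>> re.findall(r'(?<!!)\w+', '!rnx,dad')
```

['nx', 'dad']

A negative assertion filters positions out without eating any characters.
Matches: at [2:4] → 'nx'; at [5:8] → 'dad'.
With no groups in the pattern, `findall` gives back each whole match — 2 here.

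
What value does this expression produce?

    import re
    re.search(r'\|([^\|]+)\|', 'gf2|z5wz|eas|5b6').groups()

('z5wz',)

`re.search` tries every starting position until one works.
The match spans [3:9] → '|z5wz|'.
Captured: group 1 = 'z5wz'.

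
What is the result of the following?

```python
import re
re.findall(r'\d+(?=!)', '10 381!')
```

['381']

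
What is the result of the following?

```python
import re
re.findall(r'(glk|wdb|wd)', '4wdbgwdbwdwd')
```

`|` is ordered: at each position the engine commits to the first alternative that works.
With a single group, `findall` returns only what that group captured — 4 items.

['wdb', 'wdb', 'wd', 'wd']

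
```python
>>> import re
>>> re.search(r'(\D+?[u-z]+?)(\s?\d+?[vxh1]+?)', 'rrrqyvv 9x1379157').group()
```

'rrrqyvv 9x'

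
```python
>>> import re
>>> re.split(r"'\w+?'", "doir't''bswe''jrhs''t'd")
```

The string is cut at each match, leaving 5 pieces.

['doir', '', '', '', 'd']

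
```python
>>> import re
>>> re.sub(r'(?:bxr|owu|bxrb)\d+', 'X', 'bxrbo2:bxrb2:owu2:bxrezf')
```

'bxrbo2:X:X:bxrezf'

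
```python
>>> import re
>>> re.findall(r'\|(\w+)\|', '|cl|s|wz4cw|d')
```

Scanning left to right: at [0:4] match '|cl|', group 1 = 'cl'; at [5:12] match '|wz4cw|', group 1 = 'wz4cw'.
`findall` collects group 1 from each match (2 total).

['cl', 'wz4cw']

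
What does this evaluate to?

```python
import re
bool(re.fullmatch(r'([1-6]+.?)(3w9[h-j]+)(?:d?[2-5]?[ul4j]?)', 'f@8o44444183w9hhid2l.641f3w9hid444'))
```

`re.fullmatch` requires the pattern to consume the entire string.
Here the pattern can't cover the whole string, so the call returns None, and `bool(None)` is False.

False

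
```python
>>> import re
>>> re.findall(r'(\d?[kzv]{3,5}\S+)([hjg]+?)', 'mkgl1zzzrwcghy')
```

[('1zzzrwcg', 'h')]

Multiple groups make `findall` return tuples — one 2-tuple for the one match.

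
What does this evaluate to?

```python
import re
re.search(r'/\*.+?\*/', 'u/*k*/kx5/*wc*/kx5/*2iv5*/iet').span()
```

Unlike `match`, `search` isn't anchored — it looks for the pattern anywhere in the string.
The match spans [1:6] → '/*k*/'.

(1, 6)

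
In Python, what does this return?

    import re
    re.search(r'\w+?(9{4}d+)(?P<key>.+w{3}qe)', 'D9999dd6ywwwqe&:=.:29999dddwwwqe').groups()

This matches one or more of a word character (lazy); then exactly 4 of the literal '9', then one or more of a literal 'd' (captured); then one or more of any character, then exactly 3 of a literal 'w', then the literal 'qe' (captured as 'key').
Unlike `match`, `search` isn't anchored — it looks for the pattern anywhere in the string.
The match spans [0:32] → 'D9999dd6ywwwqe&:=.:29999dddwwwqe'.
Captured: group 1 = '9999dd', group 2 = '6ywwwqe&:=.:29999dddwwwqe'.

('9999dd', '6ywwwqe&:=.:29999dddwwwqe')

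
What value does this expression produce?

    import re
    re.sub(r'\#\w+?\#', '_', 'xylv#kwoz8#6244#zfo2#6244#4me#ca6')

'xylv_6244_6244_ca6'

Matches: at [4:11] → '#kwoz8#'; at [15:21] → '#zfo2#'; at [25:30] → '#4me#'.
Every occurrence is swapped for '_'.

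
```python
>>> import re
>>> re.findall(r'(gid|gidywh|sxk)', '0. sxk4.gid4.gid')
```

['sxk', 'gid', 'gid']

With a single group, `findall` returns only what that group captured — 3 items.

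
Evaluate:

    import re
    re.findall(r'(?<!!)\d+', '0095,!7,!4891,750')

The negative lookaround is zero-width — it rules out positions where the adjacent text would match, without consuming anything.
Scanning left to right: at [0:4] → '0095'; at [10:13] → '891'; at [14:17] → '750'.
Since nothing is captured, `findall` lists the 3 matched substrings directly.

['0095', '891', '750']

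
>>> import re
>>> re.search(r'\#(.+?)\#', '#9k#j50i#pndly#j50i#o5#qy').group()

The match spans [0:4] → '#9k#'.

'#9k#'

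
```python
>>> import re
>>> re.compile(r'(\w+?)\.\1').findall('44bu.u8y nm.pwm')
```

A backreference is literal: `\1` must see the identical characters the first group matched.
Because there's exactly one group, `findall` drops the full match and keeps group 1 from the one hit.

['u']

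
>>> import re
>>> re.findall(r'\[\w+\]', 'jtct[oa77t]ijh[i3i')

['[oa77t]']

Matches: at [4:11] → '[oa77t]'.
`findall` yields the raw match text (1 of them) because the pattern has no groups.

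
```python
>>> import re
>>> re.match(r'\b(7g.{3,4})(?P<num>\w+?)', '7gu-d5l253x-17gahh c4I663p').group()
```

'7gu-d5l'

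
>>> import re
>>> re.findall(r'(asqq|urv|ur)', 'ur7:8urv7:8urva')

`|` is ordered: at each position the engine commits to the first alternative that works.
Scanning left to right: at [0:2] match 'ur', group 1 = 'ur'; at [5:8] match 'urv', group 1 = 'urv'; at [11:14] match 'urv', group 1 = 'urv'.
With a single group, `findall` returns only what that group captured — 3 items.

['ur', 'urv', 'urv']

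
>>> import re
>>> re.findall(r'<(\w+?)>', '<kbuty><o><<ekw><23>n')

Walking the string: at [0:7] match '<kbuty>', group 1 = 'kbuty'; at [7:10] match '<o>', group 1 = 'o'; at [11:16] match '<ekw>', group 1 = 'ekw'; at [16:20] match '<23>', group 1 = '23'.
`findall` collects group 1 from each match (4 total).

['kbuty', 'o', 'ekw', '23']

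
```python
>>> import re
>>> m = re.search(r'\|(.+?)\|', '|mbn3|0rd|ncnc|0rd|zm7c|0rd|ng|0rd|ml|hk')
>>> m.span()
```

(0, 6)

With the lazy modifier that quantifier settles for the fewest repetitions that let the rest of the pattern succeed (the atoms after it are unaffected and can still be greedy).
`re.search` scans for the first position where the pattern succeeds.
The match spans [0:6] → '|mbn3|'.
Captured: group 1 = 'mbn3'.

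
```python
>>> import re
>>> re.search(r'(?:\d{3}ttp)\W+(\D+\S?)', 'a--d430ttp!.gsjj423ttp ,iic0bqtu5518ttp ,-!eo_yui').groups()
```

('gsjj4',)

The pattern matches exactly 3 of a digit, then the literal 'ttp' (non-capturing group); then one or more of a non-word character; then one or more of a non-digit, then optionally a non-whitespace character (captured).
`re.search` tries every starting position until one works.
The match spans [4:17] → '430ttp!.gsjj4'.
Captured: group 1 = 'gsjj4'.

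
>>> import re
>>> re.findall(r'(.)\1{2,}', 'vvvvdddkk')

A backreference is literal: `\1` must see the identical characters the first group matched.
Because there's exactly one group, `findall` drops the full match and keeps group 1 from each hit.

['v', 'd']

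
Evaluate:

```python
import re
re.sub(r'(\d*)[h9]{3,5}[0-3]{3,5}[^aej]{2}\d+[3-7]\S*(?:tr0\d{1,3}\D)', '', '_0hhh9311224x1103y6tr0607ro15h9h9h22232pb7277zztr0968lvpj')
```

The pattern matches zero or more of a digit (captured); then 3 to 5 of one of [h9], then 3 to 5 of a character in [0-3], then exactly 2 of any character except [aej]; then one or more of a digit, then a character in [3-7], then zero or more of a non-whitespace character; then the literal 'tr0', then 1 to 3 of a digit, then a non-digit (non-capturing group).
Matches: at [1:54] → '0hhh9311224x1103y6tr0607ro15h9h9h22232pb7277zztr0968l'.
`sub` substitutes '' at each match site.

'_vpj'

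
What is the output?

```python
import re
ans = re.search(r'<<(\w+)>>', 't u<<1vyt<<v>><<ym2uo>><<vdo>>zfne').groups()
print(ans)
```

('v',)

The match spans [9:14] → '<<v>>'.
Captured: group 1 = 'v'.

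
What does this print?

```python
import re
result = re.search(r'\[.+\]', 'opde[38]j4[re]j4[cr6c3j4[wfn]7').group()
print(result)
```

[38]j4[re]j4[cr6c3j4[wfn]

`search` walks the string left to right and returns the first match it finds.
The match spans [4:29] → '[38]j4[re]j4[cr6c3j4[wfn]'.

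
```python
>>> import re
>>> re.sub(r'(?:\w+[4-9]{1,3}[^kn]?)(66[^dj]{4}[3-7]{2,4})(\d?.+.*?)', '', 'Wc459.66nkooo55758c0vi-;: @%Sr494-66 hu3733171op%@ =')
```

'Wc459.66nkooo55758c0vi-;: @%'

The pattern matches one or more of a word character, then 1 to 3 of a character in [4-9], then optionally any character except [kn] (non-capturing group); then the literal '66', then exactly 4 of any character except [dj], then 2 to 4 of a character in [3-7] (captured); then optionally a digit, then one or more of any character, then zero or more of any character (lazy) (captured).
Matches: at [28:52] → 'Sr494-66 hu3733171op%@ ='.
Each match is replaced by ''.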